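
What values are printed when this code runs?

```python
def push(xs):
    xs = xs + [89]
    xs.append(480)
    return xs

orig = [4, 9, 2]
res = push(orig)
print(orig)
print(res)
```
[4, 9, 2]
[4, 9, 2, 89, 480]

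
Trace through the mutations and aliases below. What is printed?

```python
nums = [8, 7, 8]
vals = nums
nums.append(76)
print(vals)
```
[8, 7, 8, 76]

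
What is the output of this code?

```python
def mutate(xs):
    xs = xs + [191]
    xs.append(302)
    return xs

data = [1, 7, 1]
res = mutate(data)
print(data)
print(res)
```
[1, 7, 1]
[1, 7, 1, 191, 302]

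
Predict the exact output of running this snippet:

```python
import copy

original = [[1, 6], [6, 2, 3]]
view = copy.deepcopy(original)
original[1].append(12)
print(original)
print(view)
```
[[1, 6], [6, 2, 3, 12]]
[[1, 6], [6, 2, 3]]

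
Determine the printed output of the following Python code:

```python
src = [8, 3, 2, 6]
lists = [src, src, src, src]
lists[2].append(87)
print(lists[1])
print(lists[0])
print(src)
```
[8, 3, 2, 6, 87]
[8, 3, 2, 6, 87]
[8, 3, 2, 6, 87]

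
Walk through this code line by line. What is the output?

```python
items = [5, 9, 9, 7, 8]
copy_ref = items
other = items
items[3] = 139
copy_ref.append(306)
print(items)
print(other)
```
[5, 9, 9, 139, 8, 306]
[5, 9, 9, 139, 8, 306]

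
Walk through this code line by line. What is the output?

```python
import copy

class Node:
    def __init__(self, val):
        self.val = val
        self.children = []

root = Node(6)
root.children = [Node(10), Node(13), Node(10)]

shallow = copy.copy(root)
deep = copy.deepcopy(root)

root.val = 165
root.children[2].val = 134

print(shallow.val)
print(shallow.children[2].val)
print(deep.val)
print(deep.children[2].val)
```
6
134
6
10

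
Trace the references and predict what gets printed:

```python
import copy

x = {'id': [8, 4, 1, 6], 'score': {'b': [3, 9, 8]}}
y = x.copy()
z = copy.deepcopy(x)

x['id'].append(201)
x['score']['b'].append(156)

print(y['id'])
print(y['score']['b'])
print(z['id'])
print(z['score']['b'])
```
[8, 4, 1, 6, 201]
[3, 9, 8, 156]
[8, 4, 1, 6]
[3, 9, 8]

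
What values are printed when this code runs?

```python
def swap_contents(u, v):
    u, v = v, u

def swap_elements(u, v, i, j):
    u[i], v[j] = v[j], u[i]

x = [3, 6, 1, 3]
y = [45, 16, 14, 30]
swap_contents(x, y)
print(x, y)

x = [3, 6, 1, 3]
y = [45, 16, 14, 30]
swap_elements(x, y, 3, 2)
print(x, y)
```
[3, 6, 1, 3] [45, 16, 14, 30]
[3, 6, 1, 14] [45, 16, 3, 30]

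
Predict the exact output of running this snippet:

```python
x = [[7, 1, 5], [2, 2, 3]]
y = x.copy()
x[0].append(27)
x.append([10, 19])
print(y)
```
[[7, 1, 5, 27], [2, 2, 3]]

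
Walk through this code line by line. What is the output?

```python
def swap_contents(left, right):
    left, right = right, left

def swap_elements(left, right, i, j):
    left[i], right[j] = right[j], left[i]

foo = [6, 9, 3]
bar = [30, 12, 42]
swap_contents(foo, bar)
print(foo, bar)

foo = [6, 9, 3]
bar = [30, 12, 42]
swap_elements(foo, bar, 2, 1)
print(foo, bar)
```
[6, 9, 3] [30, 12, 42]
[6, 9, 12] [30, 3, 42]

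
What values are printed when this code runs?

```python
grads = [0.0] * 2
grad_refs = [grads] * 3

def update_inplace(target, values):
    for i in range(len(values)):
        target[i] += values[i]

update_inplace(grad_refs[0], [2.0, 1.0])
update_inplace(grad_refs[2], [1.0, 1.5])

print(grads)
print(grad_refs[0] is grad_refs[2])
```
[3.0, 2.5]
True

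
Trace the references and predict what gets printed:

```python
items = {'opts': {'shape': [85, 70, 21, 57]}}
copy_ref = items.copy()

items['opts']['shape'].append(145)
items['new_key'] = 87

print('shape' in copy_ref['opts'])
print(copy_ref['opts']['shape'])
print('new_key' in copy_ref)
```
True
[85, 70, 21, 57, 145]
False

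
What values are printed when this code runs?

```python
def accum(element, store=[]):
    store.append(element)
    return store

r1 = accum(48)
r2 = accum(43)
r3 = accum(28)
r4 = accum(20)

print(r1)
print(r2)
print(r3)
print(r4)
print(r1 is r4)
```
[48, 43, 28, 20]
[48, 43, 28, 20]
[48, 43, 28, 20]
[48, 43, 28, 20]
True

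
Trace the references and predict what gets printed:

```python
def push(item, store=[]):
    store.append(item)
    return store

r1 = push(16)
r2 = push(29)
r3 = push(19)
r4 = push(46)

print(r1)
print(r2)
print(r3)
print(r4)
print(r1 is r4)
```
[16, 29, 19, 46]
[16, 29, 19, 46]
[16, 29, 19, 46]
[16, 29, 19, 46]
True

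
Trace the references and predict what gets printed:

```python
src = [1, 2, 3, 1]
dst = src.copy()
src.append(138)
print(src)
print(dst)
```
[1, 2, 3, 1, 138]
[1, 2, 3, 1]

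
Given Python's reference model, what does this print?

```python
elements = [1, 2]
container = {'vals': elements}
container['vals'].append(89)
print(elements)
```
[1, 2, 89]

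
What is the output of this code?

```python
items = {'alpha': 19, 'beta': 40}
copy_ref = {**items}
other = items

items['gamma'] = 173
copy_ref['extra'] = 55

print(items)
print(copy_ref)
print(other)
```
{'alpha': 19, 'beta': 40, 'gamma': 173}
{'alpha': 19, 'beta': 40, 'extra': 55}
{'alpha': 19, 'beta': 40, 'gamma': 173}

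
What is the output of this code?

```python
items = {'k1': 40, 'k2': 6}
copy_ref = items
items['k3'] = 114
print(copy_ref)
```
{'k1': 40, 'k2': 6, 'k3': 114}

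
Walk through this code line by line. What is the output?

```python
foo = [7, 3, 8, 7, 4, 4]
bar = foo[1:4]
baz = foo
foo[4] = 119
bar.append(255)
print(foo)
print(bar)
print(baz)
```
[7, 3, 8, 7, 119, 4]
[3, 8, 7, 255]
[7, 3, 8, 7, 119, 4]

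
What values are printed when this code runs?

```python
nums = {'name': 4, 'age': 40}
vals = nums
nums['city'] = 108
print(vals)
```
{'name': 4, 'age': 40, 'city': 108}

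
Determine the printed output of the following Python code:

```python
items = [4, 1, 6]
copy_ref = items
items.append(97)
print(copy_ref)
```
[4, 1, 6, 97]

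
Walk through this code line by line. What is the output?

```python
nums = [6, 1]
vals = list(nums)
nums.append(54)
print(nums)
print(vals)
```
[6, 1, 54]
[6, 1]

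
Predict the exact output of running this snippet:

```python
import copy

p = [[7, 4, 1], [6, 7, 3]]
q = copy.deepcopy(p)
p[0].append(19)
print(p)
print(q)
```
[[7, 4, 1, 19], [6, 7, 3]]
[[7, 4, 1], [6, 7, 3]]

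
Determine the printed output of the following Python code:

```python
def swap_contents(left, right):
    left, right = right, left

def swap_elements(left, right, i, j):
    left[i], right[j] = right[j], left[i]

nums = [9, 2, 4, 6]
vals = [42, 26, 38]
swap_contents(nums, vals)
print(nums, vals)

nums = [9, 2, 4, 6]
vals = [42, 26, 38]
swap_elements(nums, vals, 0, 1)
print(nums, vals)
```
[9, 2, 4, 6] [42, 26, 38]
[26, 2, 4, 6] [42, 9, 38]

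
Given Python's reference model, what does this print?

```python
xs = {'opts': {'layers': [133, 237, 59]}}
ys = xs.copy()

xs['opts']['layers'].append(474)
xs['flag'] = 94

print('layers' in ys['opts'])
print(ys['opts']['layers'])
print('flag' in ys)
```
True
[133, 237, 59, 474]
False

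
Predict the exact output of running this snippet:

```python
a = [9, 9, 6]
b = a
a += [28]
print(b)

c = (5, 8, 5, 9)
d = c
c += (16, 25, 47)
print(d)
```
[9, 9, 6, 28]
(5, 8, 5, 9)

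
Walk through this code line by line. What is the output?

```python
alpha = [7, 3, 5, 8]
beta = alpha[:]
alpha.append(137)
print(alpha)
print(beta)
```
[7, 3, 5, 8, 137]
[7, 3, 5, 8]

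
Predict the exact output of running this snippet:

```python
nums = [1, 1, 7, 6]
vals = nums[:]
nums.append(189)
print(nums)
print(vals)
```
[1, 1, 7, 6, 189]
[1, 1, 7, 6]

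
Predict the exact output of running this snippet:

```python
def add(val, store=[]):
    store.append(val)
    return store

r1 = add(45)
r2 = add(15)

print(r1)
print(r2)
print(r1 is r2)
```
[45, 15]
[45, 15]
True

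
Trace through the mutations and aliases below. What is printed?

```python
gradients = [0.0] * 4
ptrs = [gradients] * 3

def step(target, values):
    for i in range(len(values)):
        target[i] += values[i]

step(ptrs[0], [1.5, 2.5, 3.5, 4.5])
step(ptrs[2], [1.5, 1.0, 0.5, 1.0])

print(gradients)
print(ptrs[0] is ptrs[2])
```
[3.0, 3.5, 4.0, 5.5]
True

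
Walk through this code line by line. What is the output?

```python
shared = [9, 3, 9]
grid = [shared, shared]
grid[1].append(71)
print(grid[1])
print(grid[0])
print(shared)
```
[9, 3, 9, 71]
[9, 3, 9, 71]
[9, 3, 9, 71]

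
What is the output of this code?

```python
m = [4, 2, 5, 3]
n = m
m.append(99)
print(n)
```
[4, 2, 5, 3, 99]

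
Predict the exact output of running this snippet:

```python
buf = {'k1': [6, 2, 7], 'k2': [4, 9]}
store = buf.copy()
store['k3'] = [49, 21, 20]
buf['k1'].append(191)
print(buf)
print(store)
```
{'k1': [6, 2, 7, 191], 'k2': [4, 9]}
{'k1': [6, 2, 7, 191], 'k2': [4, 9], 'k3': [49, 21, 20]}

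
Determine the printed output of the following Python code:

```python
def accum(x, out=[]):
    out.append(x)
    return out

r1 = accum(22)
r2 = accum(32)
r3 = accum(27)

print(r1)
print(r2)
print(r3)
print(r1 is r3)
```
[22, 32, 27]
[22, 32, 27]
[22, 32, 27]
True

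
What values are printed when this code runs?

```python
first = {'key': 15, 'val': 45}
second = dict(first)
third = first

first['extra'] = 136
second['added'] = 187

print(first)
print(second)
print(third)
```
{'key': 15, 'val': 45, 'extra': 136}
{'key': 15, 'val': 45, 'added': 187}
{'key': 15, 'val': 45, 'extra': 136}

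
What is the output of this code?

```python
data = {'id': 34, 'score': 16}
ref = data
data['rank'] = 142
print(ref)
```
{'id': 34, 'score': 16, 'rank': 142}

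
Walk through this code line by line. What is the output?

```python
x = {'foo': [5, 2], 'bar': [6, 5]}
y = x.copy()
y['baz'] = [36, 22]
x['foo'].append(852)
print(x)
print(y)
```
{'foo': [5, 2, 852], 'bar': [6, 5]}
{'foo': [5, 2, 852], 'bar': [6, 5], 'baz': [36, 22]}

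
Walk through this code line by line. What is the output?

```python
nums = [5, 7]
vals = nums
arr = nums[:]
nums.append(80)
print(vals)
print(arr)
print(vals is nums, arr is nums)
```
[5, 7, 80]
[5, 7]
True False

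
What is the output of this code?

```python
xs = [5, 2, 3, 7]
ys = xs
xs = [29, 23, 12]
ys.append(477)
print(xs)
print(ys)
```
[29, 23, 12]
[5, 2, 3, 7, 477]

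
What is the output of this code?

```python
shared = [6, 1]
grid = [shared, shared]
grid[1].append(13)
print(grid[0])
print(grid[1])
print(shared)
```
[6, 1, 13]
[6, 1, 13]
[6, 1, 13]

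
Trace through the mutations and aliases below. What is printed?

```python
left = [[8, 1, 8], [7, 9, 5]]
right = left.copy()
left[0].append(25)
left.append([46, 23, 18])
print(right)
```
[[8, 1, 8, 25], [7, 9, 5]]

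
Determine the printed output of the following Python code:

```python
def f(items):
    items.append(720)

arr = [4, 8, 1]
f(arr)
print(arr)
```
[4, 8, 1, 720]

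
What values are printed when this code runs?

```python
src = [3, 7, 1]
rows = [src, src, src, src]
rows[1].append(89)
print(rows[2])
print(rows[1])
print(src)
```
[3, 7, 1, 89]
[3, 7, 1, 89]
[3, 7, 1, 89]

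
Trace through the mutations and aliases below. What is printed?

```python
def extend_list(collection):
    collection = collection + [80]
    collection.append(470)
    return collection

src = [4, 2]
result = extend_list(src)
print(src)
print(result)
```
[4, 2]
[4, 2, 80, 470]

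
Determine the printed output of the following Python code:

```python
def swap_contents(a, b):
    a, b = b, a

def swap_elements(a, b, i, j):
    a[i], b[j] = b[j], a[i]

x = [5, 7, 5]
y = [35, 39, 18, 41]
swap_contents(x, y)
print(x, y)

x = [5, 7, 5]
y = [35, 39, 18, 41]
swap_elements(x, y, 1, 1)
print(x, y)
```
[5, 7, 5] [35, 39, 18, 41]
[5, 39, 5] [35, 7, 18, 41]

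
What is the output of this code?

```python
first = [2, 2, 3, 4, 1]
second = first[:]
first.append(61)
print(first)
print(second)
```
[2, 2, 3, 4, 1, 61]
[2, 2, 3, 4, 1]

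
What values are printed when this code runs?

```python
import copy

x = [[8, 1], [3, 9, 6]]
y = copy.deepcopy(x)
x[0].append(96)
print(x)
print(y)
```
[[8, 1, 96], [3, 9, 6]]
[[8, 1], [3, 9, 6]]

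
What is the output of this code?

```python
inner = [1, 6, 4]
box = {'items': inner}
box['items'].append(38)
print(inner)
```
[1, 6, 4, 38]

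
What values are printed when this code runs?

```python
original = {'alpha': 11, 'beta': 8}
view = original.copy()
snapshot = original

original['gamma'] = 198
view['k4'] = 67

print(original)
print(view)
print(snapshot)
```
{'alpha': 11, 'beta': 8, 'gamma': 198}
{'alpha': 11, 'beta': 8, 'k4': 67}
{'alpha': 11, 'beta': 8, 'gamma': 198}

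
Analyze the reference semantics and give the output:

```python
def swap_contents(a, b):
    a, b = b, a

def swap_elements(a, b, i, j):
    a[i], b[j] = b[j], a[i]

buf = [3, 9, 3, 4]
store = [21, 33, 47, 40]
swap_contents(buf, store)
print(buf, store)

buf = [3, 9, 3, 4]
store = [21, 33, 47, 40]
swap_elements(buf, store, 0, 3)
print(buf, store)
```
[3, 9, 3, 4] [21, 33, 47, 40]
[40, 9, 3, 4] [21, 33, 47, 3]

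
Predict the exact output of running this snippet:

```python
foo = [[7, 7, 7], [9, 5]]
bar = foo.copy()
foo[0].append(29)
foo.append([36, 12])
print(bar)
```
[[7, 7, 7, 29], [9, 5]]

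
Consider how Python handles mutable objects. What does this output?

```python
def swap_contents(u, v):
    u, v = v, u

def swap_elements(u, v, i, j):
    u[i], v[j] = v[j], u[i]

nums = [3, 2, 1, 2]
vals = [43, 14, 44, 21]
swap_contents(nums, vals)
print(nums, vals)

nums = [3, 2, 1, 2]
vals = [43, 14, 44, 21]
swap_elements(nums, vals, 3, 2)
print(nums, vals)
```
[3, 2, 1, 2] [43, 14, 44, 21]
[3, 2, 1, 44] [43, 14, 2, 21]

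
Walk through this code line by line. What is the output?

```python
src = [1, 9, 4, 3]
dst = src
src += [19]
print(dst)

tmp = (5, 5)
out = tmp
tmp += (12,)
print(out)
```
[1, 9, 4, 3, 19]
(5, 5)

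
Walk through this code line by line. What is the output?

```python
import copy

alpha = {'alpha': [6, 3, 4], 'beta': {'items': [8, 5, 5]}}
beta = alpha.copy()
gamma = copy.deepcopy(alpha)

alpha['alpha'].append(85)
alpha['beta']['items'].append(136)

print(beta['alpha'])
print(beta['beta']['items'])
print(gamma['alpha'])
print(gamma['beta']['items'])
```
[6, 3, 4, 85]
[8, 5, 5, 136]
[6, 3, 4]
[8, 5, 5]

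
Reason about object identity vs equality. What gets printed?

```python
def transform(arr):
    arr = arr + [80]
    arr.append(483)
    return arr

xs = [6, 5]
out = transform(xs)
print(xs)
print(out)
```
[6, 5]
[6, 5, 80, 483]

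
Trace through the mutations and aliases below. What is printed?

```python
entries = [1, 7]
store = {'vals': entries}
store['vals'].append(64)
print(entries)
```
[1, 7, 64]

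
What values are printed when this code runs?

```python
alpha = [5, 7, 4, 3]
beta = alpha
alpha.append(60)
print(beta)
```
[5, 7, 4, 3, 60]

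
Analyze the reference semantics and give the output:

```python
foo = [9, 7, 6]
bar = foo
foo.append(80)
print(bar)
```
[9, 7, 6, 80]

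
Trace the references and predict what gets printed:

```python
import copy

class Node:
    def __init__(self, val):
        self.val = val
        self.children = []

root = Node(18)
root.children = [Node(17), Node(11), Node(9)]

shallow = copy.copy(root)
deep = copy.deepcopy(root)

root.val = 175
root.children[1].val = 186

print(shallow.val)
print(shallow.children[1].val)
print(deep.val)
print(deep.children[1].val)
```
18
186
18
11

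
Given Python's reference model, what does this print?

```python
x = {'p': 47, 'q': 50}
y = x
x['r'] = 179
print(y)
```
{'p': 47, 'q': 50, 'r': 179}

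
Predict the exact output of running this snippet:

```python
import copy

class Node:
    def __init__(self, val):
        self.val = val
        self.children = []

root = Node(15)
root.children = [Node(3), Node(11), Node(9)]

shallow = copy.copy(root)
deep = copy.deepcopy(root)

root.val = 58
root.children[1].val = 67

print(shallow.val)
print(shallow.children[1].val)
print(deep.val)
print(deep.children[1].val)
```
15
67
15
11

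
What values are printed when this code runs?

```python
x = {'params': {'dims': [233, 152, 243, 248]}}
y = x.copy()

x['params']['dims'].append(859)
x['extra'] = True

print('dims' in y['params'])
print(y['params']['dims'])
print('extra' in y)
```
True
[233, 152, 243, 248, 859]
False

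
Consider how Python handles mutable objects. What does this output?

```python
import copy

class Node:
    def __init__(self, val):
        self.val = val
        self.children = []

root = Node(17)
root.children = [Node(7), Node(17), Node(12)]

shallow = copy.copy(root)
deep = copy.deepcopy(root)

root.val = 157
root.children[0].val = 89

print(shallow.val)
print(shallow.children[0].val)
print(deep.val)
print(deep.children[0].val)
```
17
89
17
7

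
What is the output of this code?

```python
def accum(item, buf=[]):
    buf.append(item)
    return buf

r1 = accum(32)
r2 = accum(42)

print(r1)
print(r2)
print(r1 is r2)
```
[32, 42]
[32, 42]
True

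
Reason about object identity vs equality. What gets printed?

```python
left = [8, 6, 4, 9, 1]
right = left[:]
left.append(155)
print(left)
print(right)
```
[8, 6, 4, 9, 1, 155]
[8, 6, 4, 9, 1]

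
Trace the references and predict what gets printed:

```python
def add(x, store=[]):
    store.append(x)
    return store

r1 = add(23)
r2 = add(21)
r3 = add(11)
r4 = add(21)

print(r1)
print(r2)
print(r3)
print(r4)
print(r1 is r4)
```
[23, 21, 11, 21]
[23, 21, 11, 21]
[23, 21, 11, 21]
[23, 21, 11, 21]
True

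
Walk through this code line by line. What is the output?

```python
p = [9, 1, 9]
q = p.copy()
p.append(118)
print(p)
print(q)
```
[9, 1, 9, 118]
[9, 1, 9]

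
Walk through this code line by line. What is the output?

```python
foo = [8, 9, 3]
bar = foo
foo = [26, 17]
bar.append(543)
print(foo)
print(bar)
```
[26, 17]
[8, 9, 3, 543]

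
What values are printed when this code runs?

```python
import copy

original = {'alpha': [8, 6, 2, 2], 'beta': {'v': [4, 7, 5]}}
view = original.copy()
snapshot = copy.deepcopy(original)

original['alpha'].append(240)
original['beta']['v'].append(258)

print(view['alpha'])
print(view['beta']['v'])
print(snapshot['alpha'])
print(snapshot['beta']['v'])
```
[8, 6, 2, 2, 240]
[4, 7, 5, 258]
[8, 6, 2, 2]
[4, 7, 5]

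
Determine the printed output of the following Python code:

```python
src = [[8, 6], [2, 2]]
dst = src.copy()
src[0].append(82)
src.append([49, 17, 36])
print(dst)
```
[[8, 6, 82], [2, 2]]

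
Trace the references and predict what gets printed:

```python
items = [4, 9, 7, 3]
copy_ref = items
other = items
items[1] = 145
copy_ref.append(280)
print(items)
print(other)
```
[4, 145, 7, 3, 280]
[4, 145, 7, 3, 280]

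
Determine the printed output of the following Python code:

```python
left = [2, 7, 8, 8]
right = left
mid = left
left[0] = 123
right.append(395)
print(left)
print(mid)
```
[123, 7, 8, 8, 395]
[123, 7, 8, 8, 395]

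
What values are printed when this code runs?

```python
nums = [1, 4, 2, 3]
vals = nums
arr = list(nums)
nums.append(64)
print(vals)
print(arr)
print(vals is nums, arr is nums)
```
[1, 4, 2, 3, 64]
[1, 4, 2, 3]
True False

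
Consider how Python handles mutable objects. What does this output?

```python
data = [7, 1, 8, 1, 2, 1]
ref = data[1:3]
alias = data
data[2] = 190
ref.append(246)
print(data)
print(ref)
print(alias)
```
[7, 1, 190, 1, 2, 1]
[1, 8, 246]
[7, 1, 190, 1, 2, 1]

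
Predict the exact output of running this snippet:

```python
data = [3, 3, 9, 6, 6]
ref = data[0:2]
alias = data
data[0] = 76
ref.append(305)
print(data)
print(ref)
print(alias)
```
[76, 3, 9, 6, 6]
[3, 3, 305]
[76, 3, 9, 6, 6]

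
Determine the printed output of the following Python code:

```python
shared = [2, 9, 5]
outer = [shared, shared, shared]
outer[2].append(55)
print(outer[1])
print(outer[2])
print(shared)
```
[2, 9, 5, 55]
[2, 9, 5, 55]
[2, 9, 5, 55]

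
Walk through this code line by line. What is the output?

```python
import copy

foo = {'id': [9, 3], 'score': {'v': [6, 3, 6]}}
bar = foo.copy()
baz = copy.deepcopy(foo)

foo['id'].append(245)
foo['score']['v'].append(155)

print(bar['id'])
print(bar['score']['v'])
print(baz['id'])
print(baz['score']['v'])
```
[9, 3, 245]
[6, 3, 6, 155]
[9, 3]
[6, 3, 6]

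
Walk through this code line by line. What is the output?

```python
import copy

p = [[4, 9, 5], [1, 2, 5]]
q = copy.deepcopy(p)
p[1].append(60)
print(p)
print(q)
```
[[4, 9, 5], [1, 2, 5, 60]]
[[4, 9, 5], [1, 2, 5]]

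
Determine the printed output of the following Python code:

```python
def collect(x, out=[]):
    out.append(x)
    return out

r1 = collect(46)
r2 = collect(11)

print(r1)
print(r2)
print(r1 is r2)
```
[46, 11]
[46, 11]
True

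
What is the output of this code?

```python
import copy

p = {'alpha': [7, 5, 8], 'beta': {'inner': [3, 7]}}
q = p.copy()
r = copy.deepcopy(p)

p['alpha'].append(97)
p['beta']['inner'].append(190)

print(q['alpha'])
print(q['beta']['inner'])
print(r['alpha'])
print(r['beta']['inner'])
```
[7, 5, 8, 97]
[3, 7, 190]
[7, 5, 8]
[3, 7]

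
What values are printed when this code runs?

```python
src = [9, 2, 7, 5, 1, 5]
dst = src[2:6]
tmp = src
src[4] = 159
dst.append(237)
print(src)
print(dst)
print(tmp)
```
[9, 2, 7, 5, 159, 5]
[7, 5, 1, 5, 237]
[9, 2, 7, 5, 159, 5]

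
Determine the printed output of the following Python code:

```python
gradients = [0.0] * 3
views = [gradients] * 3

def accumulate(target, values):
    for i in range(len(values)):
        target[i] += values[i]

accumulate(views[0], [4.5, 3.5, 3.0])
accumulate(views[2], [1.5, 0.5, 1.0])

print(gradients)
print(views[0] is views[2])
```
[6.0, 4.0, 4.0]
True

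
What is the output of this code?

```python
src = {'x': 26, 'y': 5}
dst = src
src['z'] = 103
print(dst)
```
{'x': 26, 'y': 5, 'z': 103}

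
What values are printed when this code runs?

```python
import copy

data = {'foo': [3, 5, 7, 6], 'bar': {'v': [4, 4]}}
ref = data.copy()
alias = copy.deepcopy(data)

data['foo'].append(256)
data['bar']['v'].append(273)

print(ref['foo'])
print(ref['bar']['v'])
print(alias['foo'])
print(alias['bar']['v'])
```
[3, 5, 7, 6, 256]
[4, 4, 273]
[3, 5, 7, 6]
[4, 4]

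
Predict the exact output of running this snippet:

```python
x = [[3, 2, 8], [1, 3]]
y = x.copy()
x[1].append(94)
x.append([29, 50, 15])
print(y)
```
[[3, 2, 8], [1, 3, 94]]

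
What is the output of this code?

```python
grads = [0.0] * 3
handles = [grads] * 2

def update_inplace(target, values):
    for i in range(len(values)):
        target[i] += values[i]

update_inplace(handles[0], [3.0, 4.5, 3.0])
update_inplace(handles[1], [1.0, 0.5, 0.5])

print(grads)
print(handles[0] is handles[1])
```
[4.0, 5.0, 3.5]
True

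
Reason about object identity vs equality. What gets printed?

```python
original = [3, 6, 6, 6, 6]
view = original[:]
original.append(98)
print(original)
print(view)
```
[3, 6, 6, 6, 6, 98]
[3, 6, 6, 6, 6]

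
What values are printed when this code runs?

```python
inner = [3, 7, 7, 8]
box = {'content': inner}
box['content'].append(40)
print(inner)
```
[3, 7, 7, 8, 40]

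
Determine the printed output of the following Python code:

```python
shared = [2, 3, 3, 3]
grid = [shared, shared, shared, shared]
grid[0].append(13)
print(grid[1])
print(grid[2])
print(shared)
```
[2, 3, 3, 3, 13]
[2, 3, 3, 3, 13]
[2, 3, 3, 3, 13]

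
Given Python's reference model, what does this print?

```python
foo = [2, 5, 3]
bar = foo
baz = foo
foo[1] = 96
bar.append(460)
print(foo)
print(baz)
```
[2, 96, 3, 460]
[2, 96, 3, 460]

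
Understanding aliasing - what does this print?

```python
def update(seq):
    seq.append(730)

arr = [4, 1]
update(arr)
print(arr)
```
[4, 1, 730]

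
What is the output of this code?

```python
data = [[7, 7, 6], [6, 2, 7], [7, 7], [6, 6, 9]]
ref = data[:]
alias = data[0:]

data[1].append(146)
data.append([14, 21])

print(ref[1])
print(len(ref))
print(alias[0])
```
[6, 2, 7, 146]
4
[7, 7, 6]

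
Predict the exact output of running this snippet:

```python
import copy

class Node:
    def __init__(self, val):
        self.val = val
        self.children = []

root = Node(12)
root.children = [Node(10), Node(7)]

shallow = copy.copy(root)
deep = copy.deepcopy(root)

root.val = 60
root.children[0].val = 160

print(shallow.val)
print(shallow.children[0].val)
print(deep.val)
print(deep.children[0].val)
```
12
160
12
10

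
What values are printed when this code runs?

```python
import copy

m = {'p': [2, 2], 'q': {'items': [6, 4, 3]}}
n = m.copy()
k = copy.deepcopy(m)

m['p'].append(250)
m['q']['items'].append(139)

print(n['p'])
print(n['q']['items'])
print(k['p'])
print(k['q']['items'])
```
[2, 2, 250]
[6, 4, 3, 139]
[2, 2]
[6, 4, 3]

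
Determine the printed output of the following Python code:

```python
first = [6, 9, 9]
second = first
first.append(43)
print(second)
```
[6, 9, 9, 43]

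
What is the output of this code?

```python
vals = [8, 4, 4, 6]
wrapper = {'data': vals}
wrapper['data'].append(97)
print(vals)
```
[8, 4, 4, 6, 97]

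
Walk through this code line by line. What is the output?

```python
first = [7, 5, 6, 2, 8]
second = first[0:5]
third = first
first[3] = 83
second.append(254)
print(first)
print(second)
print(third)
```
[7, 5, 6, 83, 8]
[7, 5, 6, 2, 8, 254]
[7, 5, 6, 83, 8]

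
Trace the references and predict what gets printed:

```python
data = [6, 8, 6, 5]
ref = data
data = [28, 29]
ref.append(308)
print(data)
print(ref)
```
[28, 29]
[6, 8, 6, 5, 308]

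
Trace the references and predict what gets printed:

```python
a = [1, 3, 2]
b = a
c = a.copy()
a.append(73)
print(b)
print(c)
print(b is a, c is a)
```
[1, 3, 2, 73]
[1, 3, 2]
True False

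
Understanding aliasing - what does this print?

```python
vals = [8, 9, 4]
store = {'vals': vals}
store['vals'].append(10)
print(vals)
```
[8, 9, 4, 10]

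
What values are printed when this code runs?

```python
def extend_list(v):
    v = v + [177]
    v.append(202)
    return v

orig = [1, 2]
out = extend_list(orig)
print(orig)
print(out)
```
[1, 2]
[1, 2, 177, 202]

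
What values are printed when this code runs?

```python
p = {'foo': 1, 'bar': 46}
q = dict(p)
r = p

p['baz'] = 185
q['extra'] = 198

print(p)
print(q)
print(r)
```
{'foo': 1, 'bar': 46, 'baz': 185}
{'foo': 1, 'bar': 46, 'extra': 198}
{'foo': 1, 'bar': 46, 'baz': 185}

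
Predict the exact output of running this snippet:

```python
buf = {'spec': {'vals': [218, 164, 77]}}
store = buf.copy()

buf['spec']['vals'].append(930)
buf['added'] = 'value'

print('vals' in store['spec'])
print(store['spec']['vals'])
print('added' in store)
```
True
[218, 164, 77, 930]
False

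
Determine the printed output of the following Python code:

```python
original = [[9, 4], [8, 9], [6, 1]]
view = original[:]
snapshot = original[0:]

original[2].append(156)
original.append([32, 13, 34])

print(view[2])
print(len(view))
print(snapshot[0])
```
[6, 1, 156]
3
[9, 4]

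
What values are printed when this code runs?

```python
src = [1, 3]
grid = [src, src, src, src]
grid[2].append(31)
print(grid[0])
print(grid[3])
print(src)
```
[1, 3, 31]
[1, 3, 31]
[1, 3, 31]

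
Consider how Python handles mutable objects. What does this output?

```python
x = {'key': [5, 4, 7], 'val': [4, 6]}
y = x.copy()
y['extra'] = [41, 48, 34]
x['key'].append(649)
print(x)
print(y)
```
{'key': [5, 4, 7, 649], 'val': [4, 6]}
{'key': [5, 4, 7, 649], 'val': [4, 6], 'extra': [41, 48, 34]}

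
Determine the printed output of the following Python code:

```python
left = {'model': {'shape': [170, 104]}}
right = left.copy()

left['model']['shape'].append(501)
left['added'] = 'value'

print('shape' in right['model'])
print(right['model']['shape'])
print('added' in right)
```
True
[170, 104, 501]
False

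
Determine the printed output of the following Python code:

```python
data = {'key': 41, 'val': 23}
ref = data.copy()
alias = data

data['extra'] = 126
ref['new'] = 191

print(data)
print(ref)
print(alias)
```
{'key': 41, 'val': 23, 'extra': 126}
{'key': 41, 'val': 23, 'new': 191}
{'key': 41, 'val': 23, 'extra': 126}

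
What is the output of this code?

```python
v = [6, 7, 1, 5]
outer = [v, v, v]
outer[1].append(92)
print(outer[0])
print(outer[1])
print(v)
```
[6, 7, 1, 5, 92]
[6, 7, 1, 5, 92]
[6, 7, 1, 5, 92]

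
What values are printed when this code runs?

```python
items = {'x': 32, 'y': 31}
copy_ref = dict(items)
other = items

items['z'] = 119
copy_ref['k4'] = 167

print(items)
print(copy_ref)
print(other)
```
{'x': 32, 'y': 31, 'z': 119}
{'x': 32, 'y': 31, 'k4': 167}
{'x': 32, 'y': 31, 'z': 119}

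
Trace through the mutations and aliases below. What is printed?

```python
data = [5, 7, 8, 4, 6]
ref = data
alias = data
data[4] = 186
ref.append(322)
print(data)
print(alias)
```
[5, 7, 8, 4, 186, 322]
[5, 7, 8, 4, 186, 322]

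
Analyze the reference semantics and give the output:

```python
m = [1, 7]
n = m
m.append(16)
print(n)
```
[1, 7, 16]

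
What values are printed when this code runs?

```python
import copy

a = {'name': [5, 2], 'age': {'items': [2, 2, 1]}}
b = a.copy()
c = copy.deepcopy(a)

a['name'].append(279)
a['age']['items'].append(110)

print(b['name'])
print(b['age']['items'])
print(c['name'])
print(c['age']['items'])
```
[5, 2, 279]
[2, 2, 1, 110]
[5, 2]
[2, 2, 1]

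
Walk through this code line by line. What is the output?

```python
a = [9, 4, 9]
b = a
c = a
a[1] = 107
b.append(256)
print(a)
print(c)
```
[9, 107, 9, 256]
[9, 107, 9, 256]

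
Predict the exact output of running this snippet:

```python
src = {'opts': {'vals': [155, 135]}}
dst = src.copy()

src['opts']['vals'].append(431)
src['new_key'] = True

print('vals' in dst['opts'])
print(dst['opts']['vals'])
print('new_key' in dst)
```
True
[155, 135, 431]
False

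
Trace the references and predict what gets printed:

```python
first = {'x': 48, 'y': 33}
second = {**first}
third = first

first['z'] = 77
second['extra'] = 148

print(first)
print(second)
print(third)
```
{'x': 48, 'y': 33, 'z': 77}
{'x': 48, 'y': 33, 'extra': 148}
{'x': 48, 'y': 33, 'z': 77}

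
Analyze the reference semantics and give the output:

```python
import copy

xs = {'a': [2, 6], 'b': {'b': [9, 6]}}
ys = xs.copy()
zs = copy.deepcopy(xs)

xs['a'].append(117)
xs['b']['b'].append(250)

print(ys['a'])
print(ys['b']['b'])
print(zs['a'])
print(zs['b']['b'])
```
[2, 6, 117]
[9, 6, 250]
[2, 6]
[9, 6]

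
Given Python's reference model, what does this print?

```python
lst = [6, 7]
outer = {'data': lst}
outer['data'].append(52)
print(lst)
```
[6, 7, 52]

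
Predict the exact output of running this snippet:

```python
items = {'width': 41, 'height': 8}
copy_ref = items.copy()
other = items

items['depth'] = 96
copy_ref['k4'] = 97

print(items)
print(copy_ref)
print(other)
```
{'width': 41, 'height': 8, 'depth': 96}
{'width': 41, 'height': 8, 'k4': 97}
{'width': 41, 'height': 8, 'depth': 96}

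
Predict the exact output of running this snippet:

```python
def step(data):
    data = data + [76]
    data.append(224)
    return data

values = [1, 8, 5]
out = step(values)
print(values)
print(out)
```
[1, 8, 5]
[1, 8, 5, 76, 224]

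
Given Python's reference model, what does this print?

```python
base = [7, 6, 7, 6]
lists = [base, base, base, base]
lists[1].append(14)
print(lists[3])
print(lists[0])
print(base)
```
[7, 6, 7, 6, 14]
[7, 6, 7, 6, 14]
[7, 6, 7, 6, 14]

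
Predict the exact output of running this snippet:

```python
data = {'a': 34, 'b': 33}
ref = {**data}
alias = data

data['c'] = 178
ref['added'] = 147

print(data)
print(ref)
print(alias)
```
{'a': 34, 'b': 33, 'c': 178}
{'a': 34, 'b': 33, 'added': 147}
{'a': 34, 'b': 33, 'c': 178}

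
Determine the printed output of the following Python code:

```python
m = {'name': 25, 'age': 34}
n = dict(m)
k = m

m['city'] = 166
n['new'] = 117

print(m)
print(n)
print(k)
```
{'name': 25, 'age': 34, 'city': 166}
{'name': 25, 'age': 34, 'new': 117}
{'name': 25, 'age': 34, 'city': 166}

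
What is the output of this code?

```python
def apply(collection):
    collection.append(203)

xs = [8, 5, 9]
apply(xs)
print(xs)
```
[8, 5, 9, 203]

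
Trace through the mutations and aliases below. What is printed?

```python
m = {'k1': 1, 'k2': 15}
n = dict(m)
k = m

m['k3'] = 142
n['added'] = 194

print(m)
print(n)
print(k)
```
{'k1': 1, 'k2': 15, 'k3': 142}
{'k1': 1, 'k2': 15, 'added': 194}
{'k1': 1, 'k2': 15, 'k3': 142}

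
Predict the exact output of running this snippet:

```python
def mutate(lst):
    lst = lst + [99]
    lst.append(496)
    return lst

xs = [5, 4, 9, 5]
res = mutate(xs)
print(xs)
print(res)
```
[5, 4, 9, 5]
[5, 4, 9, 5, 99, 496]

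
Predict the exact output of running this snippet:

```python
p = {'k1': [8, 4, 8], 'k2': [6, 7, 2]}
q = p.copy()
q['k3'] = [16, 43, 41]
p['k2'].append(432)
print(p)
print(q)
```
{'k1': [8, 4, 8], 'k2': [6, 7, 2, 432]}
{'k1': [8, 4, 8], 'k2': [6, 7, 2, 432], 'k3': [16, 43, 41]}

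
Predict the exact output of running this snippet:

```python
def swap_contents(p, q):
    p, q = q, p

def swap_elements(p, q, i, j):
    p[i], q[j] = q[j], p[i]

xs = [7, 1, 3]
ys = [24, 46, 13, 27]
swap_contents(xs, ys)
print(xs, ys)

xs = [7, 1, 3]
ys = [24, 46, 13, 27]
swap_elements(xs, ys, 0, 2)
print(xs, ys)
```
[7, 1, 3] [24, 46, 13, 27]
[13, 1, 3] [24, 46, 7, 27]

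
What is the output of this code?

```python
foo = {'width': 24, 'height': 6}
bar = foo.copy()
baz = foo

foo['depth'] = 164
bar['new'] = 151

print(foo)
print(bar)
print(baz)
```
{'width': 24, 'height': 6, 'depth': 164}
{'width': 24, 'height': 6, 'new': 151}
{'width': 24, 'height': 6, 'depth': 164}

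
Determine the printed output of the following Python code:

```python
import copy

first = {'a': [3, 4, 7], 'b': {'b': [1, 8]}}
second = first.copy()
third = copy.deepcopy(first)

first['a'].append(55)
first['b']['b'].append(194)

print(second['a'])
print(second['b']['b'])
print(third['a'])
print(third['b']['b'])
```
[3, 4, 7, 55]
[1, 8, 194]
[3, 4, 7]
[1, 8]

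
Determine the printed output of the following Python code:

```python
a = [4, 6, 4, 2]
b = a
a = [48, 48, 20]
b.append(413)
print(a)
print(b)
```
[48, 48, 20]
[4, 6, 4, 2, 413]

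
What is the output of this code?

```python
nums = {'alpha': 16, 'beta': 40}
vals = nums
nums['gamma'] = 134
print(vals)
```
{'alpha': 16, 'beta': 40, 'gamma': 134}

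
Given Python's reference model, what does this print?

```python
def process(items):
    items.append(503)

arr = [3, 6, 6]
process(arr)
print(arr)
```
[3, 6, 6, 503]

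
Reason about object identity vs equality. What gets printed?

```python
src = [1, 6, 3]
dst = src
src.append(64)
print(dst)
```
[1, 6, 3, 64]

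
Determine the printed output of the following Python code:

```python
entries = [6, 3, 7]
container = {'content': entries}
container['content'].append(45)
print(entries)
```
[6, 3, 7, 45]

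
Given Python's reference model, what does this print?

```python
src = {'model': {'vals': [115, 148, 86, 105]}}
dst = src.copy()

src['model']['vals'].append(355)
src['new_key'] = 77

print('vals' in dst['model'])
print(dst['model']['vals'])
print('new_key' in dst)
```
True
[115, 148, 86, 105, 355]
False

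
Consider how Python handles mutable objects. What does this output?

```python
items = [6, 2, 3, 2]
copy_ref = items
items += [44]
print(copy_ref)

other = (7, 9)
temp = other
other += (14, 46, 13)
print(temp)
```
[6, 2, 3, 2, 44]
(7, 9)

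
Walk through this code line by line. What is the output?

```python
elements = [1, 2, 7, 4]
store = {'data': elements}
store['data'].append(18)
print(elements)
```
[1, 2, 7, 4, 18]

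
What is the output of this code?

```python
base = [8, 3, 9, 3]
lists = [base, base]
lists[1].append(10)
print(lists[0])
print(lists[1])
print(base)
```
[8, 3, 9, 3, 10]
[8, 3, 9, 3, 10]
[8, 3, 9, 3, 10]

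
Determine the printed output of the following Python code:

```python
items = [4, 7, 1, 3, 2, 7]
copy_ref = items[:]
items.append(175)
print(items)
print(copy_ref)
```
[4, 7, 1, 3, 2, 7, 175]
[4, 7, 1, 3, 2, 7]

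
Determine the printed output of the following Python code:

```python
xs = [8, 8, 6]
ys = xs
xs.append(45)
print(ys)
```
[8, 8, 6, 45]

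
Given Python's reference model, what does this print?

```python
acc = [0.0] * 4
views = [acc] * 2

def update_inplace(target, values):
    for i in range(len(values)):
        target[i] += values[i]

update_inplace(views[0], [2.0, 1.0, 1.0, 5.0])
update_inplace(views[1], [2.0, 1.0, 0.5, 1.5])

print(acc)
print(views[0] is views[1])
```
[4.0, 2.0, 1.5, 6.5]
True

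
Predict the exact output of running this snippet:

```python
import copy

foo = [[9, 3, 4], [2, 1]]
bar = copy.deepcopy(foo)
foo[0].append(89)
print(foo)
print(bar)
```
[[9, 3, 4, 89], [2, 1]]
[[9, 3, 4], [2, 1]]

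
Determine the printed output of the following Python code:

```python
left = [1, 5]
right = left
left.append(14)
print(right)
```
[1, 5, 14]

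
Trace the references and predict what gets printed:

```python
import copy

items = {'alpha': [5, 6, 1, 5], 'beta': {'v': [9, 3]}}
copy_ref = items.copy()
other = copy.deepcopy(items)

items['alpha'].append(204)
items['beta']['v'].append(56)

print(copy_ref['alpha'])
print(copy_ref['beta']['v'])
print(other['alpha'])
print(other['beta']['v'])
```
[5, 6, 1, 5, 204]
[9, 3, 56]
[5, 6, 1, 5]
[9, 3]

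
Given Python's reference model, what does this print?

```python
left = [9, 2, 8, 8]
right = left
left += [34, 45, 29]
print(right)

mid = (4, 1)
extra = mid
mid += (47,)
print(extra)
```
[9, 2, 8, 8, 34, 45, 29]
(4, 1)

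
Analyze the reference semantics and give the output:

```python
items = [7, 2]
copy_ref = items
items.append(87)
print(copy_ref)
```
[7, 2, 87]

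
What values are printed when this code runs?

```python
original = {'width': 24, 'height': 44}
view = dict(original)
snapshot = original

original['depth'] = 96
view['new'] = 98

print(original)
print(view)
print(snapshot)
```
{'width': 24, 'height': 44, 'depth': 96}
{'width': 24, 'height': 44, 'new': 98}
{'width': 24, 'height': 44, 'depth': 96}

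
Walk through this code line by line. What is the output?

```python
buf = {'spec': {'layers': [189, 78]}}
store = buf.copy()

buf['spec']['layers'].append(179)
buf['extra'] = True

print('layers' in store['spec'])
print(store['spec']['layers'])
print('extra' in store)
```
True
[189, 78, 179]
False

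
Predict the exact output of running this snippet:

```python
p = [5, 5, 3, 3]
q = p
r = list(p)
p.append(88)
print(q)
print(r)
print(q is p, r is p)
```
[5, 5, 3, 3, 88]
[5, 5, 3, 3]
True False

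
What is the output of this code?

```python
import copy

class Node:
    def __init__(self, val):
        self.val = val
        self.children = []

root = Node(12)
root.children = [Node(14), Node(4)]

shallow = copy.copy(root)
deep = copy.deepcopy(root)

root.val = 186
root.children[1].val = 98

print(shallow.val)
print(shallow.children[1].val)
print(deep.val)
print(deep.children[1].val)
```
12
98
12
4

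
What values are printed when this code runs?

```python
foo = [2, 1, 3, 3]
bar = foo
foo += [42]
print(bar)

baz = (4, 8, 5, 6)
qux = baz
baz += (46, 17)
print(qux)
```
[2, 1, 3, 3, 42]
(4, 8, 5, 6)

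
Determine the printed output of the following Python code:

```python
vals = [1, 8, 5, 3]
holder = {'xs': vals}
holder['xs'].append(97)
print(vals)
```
[1, 8, 5, 3, 97]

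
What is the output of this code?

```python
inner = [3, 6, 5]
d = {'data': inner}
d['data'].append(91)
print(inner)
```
[3, 6, 5, 91]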